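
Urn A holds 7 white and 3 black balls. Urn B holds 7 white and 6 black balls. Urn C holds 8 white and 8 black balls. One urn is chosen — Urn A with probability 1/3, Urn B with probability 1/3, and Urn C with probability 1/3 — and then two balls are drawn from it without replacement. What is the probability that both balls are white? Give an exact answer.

From Urn A: P(both white) = (7/10)(6/9) = 7/15.
From Urn B: P(both white) = (7/13)(6/12) = 7/26.
From Urn C: P(both white) = (8/16)(7/15) = 7/30.
Total probability = (1/3)(7/15) + (1/3)(7/26) + (1/3)(7/30) = 21/65.

21/65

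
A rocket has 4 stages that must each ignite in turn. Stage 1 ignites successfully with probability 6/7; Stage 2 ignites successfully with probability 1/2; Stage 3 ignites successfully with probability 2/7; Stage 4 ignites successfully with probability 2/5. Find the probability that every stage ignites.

Multiplying along the chain,
P = 6/7 × 1/2 × 2/7 × 2/5 = 24/490 = 12/245.

12/245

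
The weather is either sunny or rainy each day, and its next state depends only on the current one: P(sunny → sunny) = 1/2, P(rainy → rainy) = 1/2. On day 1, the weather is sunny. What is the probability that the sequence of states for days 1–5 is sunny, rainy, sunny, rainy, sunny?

Day 1 is given. For each transition, use the conditional probability from the current state:
P(rainy | sunny) = 1/2; P(sunny | rainy) = 1/2; P(rainy | sunny) = 1/2; P(sunny | rainy) = 1/2.
P = 1/2 × 1/2 × 1/2 × 1/2 = 1/16.

1/16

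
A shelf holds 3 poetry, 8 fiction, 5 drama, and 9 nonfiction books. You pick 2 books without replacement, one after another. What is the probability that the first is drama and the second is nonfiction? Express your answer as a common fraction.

3/40

Chain rule:
P = 5/25 × 9/24 = 45/600 = 3/40.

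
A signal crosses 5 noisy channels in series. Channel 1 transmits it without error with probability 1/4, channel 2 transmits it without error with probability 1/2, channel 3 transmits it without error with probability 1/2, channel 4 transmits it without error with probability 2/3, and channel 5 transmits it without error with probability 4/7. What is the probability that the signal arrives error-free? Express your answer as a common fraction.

1/42

Each stage is reached only if all earlier stages succeed, so
P = 1/4 × 1/2 × 1/2 × 2/3 × 4/7 = 8/336 = 1/42.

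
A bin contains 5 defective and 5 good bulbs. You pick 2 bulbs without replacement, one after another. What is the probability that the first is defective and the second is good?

Chain rule:
P = 5/10 × 5/9 = 25/90 = 5/18.

5/18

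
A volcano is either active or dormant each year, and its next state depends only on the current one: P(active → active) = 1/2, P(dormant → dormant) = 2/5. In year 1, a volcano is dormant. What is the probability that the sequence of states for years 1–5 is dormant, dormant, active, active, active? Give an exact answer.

3/50

Year 1 is given. For each transition, use the conditional probability from the current state:
P(dormant | dormant) = 2/5; P(active | dormant) = 3/5; P(active | active) = 1/2; P(active | active) = 1/2.
P = 2/5 × 3/5 × 1/2 × 1/2 = 6/100 = 3/50.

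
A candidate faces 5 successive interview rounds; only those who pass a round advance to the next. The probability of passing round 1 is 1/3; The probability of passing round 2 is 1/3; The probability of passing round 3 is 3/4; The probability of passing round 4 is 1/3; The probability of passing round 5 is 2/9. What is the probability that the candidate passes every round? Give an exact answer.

1/162

The events are sequential, so multiply the conditional probabilities:
P = 1/3 × 1/3 × 3/4 × 1/3 × 2/9 = 6/972 = 1/162.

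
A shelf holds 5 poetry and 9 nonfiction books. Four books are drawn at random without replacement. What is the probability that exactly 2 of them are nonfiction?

360/1001

One ordering (nonfiction drawn first) has probability 9/14 × 8/13 × 5/12 × 4/11 = 1440/24024 = 60/1001.
There are C(4,2) = 6 such orderings, each equally likely, so P = 6 × 60/1001 = 360/1001.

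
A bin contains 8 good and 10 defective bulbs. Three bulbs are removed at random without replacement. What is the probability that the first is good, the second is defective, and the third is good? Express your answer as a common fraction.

35/306

Chain rule:
P = 8/18 × 10/17 × 7/16 = 560/4896 = 35/306.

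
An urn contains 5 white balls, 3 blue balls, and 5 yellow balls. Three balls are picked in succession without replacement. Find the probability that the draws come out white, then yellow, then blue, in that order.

Chain rule:
P = 5/13 × 5/12 × 3/11 = 75/1716 = 25/572.

25/572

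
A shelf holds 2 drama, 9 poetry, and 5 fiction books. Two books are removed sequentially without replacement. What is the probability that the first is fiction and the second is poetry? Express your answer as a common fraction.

Each draw changes the counts, so multiply the conditional probabilities along the sequence:
P = 5/16 × 9/15 = 45/240 = 3/16.

3/16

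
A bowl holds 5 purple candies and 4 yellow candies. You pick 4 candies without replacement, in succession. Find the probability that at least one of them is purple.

125/126

P(no purple) = 4/9 × 3/8 × 2/7 × 1/6 = 24/3024 = 1/126.
P(at least one) = 1 − 1/126 = 125/126.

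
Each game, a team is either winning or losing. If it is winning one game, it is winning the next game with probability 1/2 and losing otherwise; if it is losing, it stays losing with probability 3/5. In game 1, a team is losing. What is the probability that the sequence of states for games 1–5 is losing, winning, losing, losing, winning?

6/125

Game 1 is given. For each transition, use the conditional probability from the current state:
P(winning | losing) = 2/5; P(losing | winning) = 1/2; P(losing | losing) = 3/5; P(winning | losing) = 2/5.
P = 2/5 × 1/2 × 3/5 × 2/5 = 12/250 = 6/125.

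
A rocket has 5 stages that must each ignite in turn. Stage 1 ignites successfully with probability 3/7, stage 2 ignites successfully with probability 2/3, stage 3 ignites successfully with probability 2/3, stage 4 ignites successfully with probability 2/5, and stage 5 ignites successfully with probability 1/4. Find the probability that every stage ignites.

The events are sequential, so multiply the conditional probabilities:
P = 3/7 × 2/3 × 2/3 × 2/5 × 1/4 = 24/1260 = 2/105.

2/105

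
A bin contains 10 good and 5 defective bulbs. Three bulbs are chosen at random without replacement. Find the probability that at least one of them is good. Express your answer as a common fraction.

P(no good) = 5/15 × 4/14 × 3/13 = 60/2730 = 2/91.
P(at least one) = 1 − 2/91 = 89/91.

89/91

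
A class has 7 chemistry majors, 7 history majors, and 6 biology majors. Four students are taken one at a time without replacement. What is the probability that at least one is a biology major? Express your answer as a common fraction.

P(no biology majors) = 14/20 × 13/19 × 12/18 × 11/17 = 24024/116280 = 1001/4845.
P(at least one) = 1 − 1001/4845 = 3844/4845.

3844/4845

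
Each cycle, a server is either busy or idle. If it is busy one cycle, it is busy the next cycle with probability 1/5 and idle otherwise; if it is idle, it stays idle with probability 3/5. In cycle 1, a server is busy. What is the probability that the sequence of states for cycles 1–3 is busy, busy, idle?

4/25

Cycle 1 is given. For each transition, use the conditional probability from the current state:
P(busy | busy) = 1/5; P(idle | busy) = 4/5.
P = 1/5 × 4/5 = 4/25.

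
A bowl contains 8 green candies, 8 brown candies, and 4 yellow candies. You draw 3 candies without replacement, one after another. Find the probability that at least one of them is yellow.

29/57

P(no yellow) = 16/20 × 15/19 × 14/18 = 3360/6840 = 28/57.
P(at least one) = 1 − 28/57 = 29/57.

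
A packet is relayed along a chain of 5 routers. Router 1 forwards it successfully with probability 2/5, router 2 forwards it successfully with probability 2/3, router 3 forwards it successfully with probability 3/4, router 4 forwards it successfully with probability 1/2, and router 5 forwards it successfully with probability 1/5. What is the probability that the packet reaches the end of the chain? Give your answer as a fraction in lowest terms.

1/50

Multiplying along the chain,
P = 2/5 × 2/3 × 3/4 × 1/2 × 1/5 = 12/600 = 1/50.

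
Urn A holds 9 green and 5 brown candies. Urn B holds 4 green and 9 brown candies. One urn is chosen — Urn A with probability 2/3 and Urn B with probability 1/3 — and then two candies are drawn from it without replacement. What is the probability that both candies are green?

From Urn A: P(both green) = (9/14)(8/13) = 36/91.
From Urn B: P(both green) = (4/13)(3/12) = 1/13.
Total probability = (2/3)(36/91) + (1/3)(1/13) = 79/273.

79/273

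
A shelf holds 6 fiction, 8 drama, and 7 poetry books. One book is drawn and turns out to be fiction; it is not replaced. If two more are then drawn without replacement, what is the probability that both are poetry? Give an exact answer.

21/190

With the first book removed, 7 poetry remain out of 20.
P = 7/20 × 6/19 = 42/380 = 21/190.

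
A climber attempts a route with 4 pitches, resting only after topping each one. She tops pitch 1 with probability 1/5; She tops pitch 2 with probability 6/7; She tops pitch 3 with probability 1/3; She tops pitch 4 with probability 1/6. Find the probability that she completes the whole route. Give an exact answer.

1/105

Each stage is reached only if all earlier stages succeed, so
P = 1/5 × 6/7 × 1/3 × 1/6 = 6/630 = 1/105.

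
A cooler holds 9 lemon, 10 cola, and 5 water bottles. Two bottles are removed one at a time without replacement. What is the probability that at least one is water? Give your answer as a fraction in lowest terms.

P(no water) = 19/24 × 18/23 = 342/552 = 57/92.
P(at least one) = 1 − 57/92 = 35/92.

35/92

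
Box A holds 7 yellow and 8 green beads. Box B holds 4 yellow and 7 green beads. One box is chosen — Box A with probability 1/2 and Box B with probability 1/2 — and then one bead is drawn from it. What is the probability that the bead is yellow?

From Box A: P(yellow) = 7/15.
From Box B: P(yellow) = 4/11.
Total probability = (1/2)(7/15) + (1/2)(4/11) = 137/330.

137/330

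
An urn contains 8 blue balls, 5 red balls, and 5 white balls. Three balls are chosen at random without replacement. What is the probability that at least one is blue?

29/34

P(no blue) = 10/18 × 9/17 × 8/16 = 720/4896 = 5/34.
P(at least one) = 1 − 5/34 = 29/34.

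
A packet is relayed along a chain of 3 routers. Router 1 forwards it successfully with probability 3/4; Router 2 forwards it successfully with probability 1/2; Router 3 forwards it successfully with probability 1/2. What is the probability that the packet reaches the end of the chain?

The events are sequential, so multiply the conditional probabilities:
P = 3/4 × 1/2 × 1/2 = 3/16.

3/16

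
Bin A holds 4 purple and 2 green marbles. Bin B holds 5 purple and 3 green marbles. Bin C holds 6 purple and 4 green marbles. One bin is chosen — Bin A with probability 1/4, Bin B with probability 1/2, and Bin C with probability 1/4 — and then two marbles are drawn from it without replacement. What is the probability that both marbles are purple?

38/105

From Bin A: P(both purple) = (4/6)(3/5) = 2/5.
From Bin B: P(both purple) = (5/8)(4/7) = 5/14.
From Bin C: P(both purple) = (6/10)(5/9) = 1/3.
Total probability = (1/4)(2/5) + (1/2)(5/14) + (1/4)(1/3) = 38/105.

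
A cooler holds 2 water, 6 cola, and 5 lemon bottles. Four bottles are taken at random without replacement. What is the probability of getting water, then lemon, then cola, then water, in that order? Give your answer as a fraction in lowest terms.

1/286

Each draw changes the counts, so multiply the conditional probabilities along the sequence:
P = 2/13 × 5/12 × 6/11 × 1/10 = 60/17160 = 1/286.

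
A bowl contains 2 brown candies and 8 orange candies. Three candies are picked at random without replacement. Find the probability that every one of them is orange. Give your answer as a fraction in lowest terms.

7/15

P(every draw is orange) = 8/10 × 7/9 × 6/8 = 336/720 = 7/15.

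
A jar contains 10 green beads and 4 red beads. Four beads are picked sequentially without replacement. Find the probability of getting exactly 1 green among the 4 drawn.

40/1001

One ordering (green drawn first) has probability 10/14 × 4/13 × 3/12 × 2/11 = 240/24024 = 10/1001.
There are C(4,1) = 4 such orderings, each equally likely, so P = 4 × 10/1001 = 40/1001.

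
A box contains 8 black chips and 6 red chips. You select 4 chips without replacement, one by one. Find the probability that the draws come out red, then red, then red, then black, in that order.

Chain rule:
P = 6/14 × 5/13 × 4/12 × 8/11 = 960/24024 = 40/1001.

40/1001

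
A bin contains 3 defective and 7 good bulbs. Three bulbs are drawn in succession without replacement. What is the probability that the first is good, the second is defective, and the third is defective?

7/120

Chain rule:
P = 7/10 × 3/9 × 2/8 = 42/720 = 7/120.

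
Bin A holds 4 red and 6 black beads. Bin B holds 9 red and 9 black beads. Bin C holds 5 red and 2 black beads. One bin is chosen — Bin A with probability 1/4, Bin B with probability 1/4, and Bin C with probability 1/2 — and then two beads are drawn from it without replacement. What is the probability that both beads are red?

393/1190

From Bin A: P(both red) = (4/10)(3/9) = 2/15.
From Bin B: P(both red) = (9/18)(8/17) = 4/17.
From Bin C: P(both red) = (5/7)(4/6) = 10/21.
Total probability = (1/4)(2/15) + (1/4)(4/17) + (1/2)(10/21) = 393/1190.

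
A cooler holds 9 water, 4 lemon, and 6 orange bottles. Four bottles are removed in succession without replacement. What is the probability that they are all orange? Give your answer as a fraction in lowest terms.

5/1292

P(every draw is orange) = 6/19 × 5/18 × 4/17 × 3/16 = 360/93024 = 5/1292.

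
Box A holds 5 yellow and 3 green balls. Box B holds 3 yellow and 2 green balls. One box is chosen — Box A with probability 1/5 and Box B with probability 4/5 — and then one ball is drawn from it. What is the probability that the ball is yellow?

121/200

From Box A: P(yellow) = 5/8.
From Box B: P(yellow) = 3/5.
Total probability = (1/5)(5/8) + (4/5)(3/5) = 121/200.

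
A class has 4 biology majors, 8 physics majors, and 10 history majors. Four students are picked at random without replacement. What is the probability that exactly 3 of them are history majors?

288/1463

One ordering (history majors drawn first) has probability 10/22 × 9/21 × 8/20 × 12/19 = 8640/175560 = 72/1463.
There are C(4,3) = 4 such orderings, each equally likely, so P = 4 × 72/1463 = 288/1463.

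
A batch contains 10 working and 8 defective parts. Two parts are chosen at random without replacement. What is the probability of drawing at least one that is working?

125/153

P(no working) = 8/18 × 7/17 = 56/306 = 28/153.
P(at least one) = 1 − 28/153 = 125/153.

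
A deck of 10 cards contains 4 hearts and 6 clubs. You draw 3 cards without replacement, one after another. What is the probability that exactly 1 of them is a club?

One ordering (a club drawn first) has probability 6/10 × 4/9 × 3/8 = 72/720 = 1/10.
There are C(3,1) = 3 such orderings, each equally likely, so P = 3 × 1/10 = 3/10.

3/10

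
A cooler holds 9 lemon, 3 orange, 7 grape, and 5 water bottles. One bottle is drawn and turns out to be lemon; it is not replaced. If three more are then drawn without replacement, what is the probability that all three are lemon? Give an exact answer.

After the first draw, 8 of the remaining 23 bottles are lemon.
P = 8/23 × 7/22 × 6/21 = 336/10626 = 8/253.

8/253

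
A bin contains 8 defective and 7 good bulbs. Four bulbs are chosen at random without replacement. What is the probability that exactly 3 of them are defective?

One ordering (defective drawn first) has probability 8/15 × 7/14 × 6/13 × 7/12 = 2352/32760 = 14/195.
There are C(4,3) = 4 such orderings, each equally likely, so P = 4 × 14/195 = 56/195.

56/195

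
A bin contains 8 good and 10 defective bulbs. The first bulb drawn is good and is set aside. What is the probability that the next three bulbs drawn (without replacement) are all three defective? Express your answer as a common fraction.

With the first bulb removed, 10 defective remain out of 17.
P = 10/17 × 9/16 × 8/15 = 720/4080 = 3/17.

3/17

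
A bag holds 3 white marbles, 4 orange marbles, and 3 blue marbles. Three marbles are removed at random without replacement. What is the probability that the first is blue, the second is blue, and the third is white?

Each draw changes the counts, so multiply the conditional probabilities along the sequence:
P = 3/10 × 2/9 × 3/8 = 18/720 = 1/40.

1/40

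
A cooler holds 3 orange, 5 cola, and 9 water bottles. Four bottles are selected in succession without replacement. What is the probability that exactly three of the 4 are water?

One ordering (water drawn first) has probability 9/17 × 8/16 × 7/15 × 8/14 = 4032/57120 = 6/85.
There are C(4,3) = 4 such orderings, each equally likely, so P = 4 × 6/85 = 24/85.

24/85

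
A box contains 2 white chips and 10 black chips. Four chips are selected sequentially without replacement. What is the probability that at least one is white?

19/33

P(no white) = 10/12 × 9/11 × 8/10 × 7/9 = 5040/11880 = 14/33.
P(at least one) = 1 − 14/33 = 19/33.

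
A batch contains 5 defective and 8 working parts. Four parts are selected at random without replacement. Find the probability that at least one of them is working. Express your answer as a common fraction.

142/143

P(no working) = 5/13 × 4/12 × 3/11 × 2/10 = 120/17160 = 1/143.
P(at least one) = 1 − 1/143 = 142/143.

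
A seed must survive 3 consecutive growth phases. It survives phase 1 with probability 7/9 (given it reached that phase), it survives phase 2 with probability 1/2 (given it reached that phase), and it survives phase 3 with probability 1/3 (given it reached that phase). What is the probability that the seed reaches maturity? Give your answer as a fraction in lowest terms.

Each stage is reached only if all earlier stages succeed, so
P = 7/9 × 1/2 × 1/3 = 7/54.

7/54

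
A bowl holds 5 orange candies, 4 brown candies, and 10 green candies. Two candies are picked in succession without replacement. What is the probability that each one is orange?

P(every draw is orange) = 5/19 × 4/18 = 20/342 = 10/171.

10/171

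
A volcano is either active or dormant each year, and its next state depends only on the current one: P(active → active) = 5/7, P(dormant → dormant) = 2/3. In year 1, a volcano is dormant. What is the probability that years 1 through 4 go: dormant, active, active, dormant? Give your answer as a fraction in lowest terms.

10/147

Year 1 is given. For each transition, use the conditional probability from the current state:
P(active | dormant) = 1/3; P(active | active) = 5/7; P(dormant | active) = 2/7.
P = 1/3 × 5/7 × 2/7 = 10/147.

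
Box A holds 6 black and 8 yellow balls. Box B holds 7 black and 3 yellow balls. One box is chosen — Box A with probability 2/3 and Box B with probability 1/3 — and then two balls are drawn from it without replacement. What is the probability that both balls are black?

1087/4095

From Box A: P(both black) = (6/14)(5/13) = 15/91.
From Box B: P(both black) = (7/10)(6/9) = 7/15.
Total probability = (2/3)(15/91) + (1/3)(7/15) = 1087/4095.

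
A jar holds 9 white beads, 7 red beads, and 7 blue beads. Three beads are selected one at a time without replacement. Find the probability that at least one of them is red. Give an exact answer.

P(no red) = 16/23 × 15/22 × 14/21 = 3360/10626 = 80/253.
P(at least one) = 1 − 80/253 = 173/253.

173/253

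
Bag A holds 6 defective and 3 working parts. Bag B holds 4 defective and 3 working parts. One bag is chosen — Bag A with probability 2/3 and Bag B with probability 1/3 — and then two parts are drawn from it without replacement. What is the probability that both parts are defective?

47/126

From Bag A: P(both defective) = (6/9)(5/8) = 5/12.
From Bag B: P(both defective) = (4/7)(3/6) = 2/7.
Total probability = (2/3)(5/12) + (1/3)(2/7) = 47/126.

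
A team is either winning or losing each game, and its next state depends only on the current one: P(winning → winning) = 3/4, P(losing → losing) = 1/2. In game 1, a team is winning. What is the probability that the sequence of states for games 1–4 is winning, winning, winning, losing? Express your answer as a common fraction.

9/64

Game 1 is given. For each transition, use the conditional probability from the current state:
P(winning | winning) = 3/4; P(winning | winning) = 3/4; P(losing | winning) = 1/4.
P = 3/4 × 3/4 × 1/4 = 9/64.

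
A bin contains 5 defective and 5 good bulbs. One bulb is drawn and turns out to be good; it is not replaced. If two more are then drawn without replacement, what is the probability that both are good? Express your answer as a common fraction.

1/6

After the first draw, 4 of the remaining 9 bulbs are good.
P = 4/9 × 3/8 = 12/72 = 1/6.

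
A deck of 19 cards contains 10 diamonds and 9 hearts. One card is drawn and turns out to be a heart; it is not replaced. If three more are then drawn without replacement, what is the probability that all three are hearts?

7/102

After the first draw, 8 of the remaining 18 cards are hearts.
P = 8/18 × 7/17 × 6/16 = 336/4896 = 7/102.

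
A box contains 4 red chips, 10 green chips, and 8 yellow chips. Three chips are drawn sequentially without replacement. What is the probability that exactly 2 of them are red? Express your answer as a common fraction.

27/385

One ordering (red drawn first) has probability 4/22 × 3/21 × 18/20 = 216/9240 = 9/385.
There are C(3,2) = 3 such orderings, each equally likely, so P = 3 × 9/385 = 27/385.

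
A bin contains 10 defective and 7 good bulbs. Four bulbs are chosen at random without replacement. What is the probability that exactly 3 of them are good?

One ordering (good drawn first) has probability 7/17 × 6/16 × 5/15 × 10/14 = 2100/57120 = 5/136.
There are C(4,3) = 4 such orderings, each equally likely, so P = 4 × 5/136 = 5/34.

5/34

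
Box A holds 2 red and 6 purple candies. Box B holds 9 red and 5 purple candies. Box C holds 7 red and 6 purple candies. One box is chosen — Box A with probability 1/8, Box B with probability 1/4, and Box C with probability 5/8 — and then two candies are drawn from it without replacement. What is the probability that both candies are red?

From Box A: P(both red) = (2/8)(1/7) = 1/28.
From Box B: P(both red) = (9/14)(8/13) = 36/91.
From Box C: P(both red) = (7/13)(6/12) = 7/26.
Total probability = (1/8)(1/28) + (1/4)(36/91) + (5/8)(7/26) = 113/416.

113/416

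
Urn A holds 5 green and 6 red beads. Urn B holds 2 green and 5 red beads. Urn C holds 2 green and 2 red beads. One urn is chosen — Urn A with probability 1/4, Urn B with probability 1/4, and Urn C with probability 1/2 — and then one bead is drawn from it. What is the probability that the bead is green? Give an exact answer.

From Urn A: P(green) = 5/11.
From Urn B: P(green) = 2/7.
From Urn C: P(green) = 2/4.
Total probability = (1/4)(5/11) + (1/4)(2/7) + (1/2)(2/4) = 67/154.

67/154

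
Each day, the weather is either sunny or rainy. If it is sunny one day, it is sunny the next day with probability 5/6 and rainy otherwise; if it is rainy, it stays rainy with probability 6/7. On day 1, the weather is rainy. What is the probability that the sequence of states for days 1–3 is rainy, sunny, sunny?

Day 1 is given. For each transition, use the conditional probability from the current state:
P(sunny | rainy) = 1/7; P(sunny | sunny) = 5/6.
P = 1/7 × 5/6 = 5/42.

5/42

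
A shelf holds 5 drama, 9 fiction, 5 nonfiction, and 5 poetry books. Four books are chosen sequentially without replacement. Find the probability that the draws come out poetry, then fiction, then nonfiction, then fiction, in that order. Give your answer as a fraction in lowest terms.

Each draw changes the counts, so multiply the conditional probabilities along the sequence:
P = 5/24 × 9/23 × 5/22 × 8/21 = 1800/255024 = 25/3542.

25/3542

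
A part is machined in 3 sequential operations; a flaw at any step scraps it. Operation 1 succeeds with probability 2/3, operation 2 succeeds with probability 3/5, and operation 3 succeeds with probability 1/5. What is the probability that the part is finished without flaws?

2/25

The events are sequential, so multiply the conditional probabilities:
P = 2/3 × 3/5 × 1/5 = 6/75 = 2/25.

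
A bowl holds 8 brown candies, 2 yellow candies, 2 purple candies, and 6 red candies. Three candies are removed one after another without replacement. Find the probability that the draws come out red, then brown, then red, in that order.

Chain rule:
P = 6/18 × 8/17 × 5/16 = 240/4896 = 5/102.

5/102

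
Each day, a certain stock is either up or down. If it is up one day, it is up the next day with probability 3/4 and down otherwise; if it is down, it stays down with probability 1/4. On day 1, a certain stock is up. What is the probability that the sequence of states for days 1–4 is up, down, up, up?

Day 1 is given. For each transition, use the conditional probability from the current state:
P(down | up) = 1/4; P(up | down) = 3/4; P(up | up) = 3/4.
P = 1/4 × 3/4 × 3/4 = 9/64.

9/64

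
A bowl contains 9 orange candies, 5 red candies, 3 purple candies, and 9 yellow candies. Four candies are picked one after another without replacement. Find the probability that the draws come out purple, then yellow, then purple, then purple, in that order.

Multiply the probability of each draw given the previous ones:
P = 3/26 × 9/25 × 2/24 × 1/23 = 54/358800 = 9/59800.

9/59800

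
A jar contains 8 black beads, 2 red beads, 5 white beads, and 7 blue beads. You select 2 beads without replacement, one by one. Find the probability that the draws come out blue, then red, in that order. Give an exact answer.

Chain rule:
P = 7/22 × 2/21 = 14/462 = 1/33.

1/33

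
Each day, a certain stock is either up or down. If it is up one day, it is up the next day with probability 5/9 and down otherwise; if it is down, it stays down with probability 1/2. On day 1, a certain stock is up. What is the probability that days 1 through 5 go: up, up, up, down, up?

50/729

Day 1 is given. For each transition, use the conditional probability from the current state:
P(up | up) = 5/9; P(up | up) = 5/9; P(down | up) = 4/9; P(up | down) = 1/2.
P = 5/9 × 5/9 × 4/9 × 1/2 = 100/1458 = 50/729.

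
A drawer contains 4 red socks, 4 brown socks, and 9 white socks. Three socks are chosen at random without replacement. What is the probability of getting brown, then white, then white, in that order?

6/85

Chain rule:
P = 4/17 × 9/16 × 8/15 = 288/4080 = 6/85.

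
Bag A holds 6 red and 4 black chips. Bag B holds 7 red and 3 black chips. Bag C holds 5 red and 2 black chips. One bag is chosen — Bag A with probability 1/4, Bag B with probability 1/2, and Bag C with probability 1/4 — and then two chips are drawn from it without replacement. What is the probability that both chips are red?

From Bag A: P(both red) = (6/10)(5/9) = 1/3.
From Bag B: P(both red) = (7/10)(6/9) = 7/15.
From Bag C: P(both red) = (5/7)(4/6) = 10/21.
Total probability = (1/4)(1/3) + (1/2)(7/15) + (1/4)(10/21) = 61/140.

61/140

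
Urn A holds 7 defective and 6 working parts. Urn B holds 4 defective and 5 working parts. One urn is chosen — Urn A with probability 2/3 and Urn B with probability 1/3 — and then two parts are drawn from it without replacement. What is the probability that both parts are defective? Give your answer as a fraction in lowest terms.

From Urn A: P(both defective) = (7/13)(6/12) = 7/26.
From Urn B: P(both defective) = (4/9)(3/8) = 1/6.
Total probability = (2/3)(7/26) + (1/3)(1/6) = 55/234.

55/234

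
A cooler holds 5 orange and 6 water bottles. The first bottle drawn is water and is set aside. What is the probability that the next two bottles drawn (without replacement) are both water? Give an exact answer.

2/9

After the first draw, 5 of the remaining 10 bottles are water.
P = 5/10 × 4/9 = 20/90 = 2/9.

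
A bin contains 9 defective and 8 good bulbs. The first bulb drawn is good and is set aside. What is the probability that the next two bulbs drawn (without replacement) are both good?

7/40

After the first draw, 7 of the remaining 16 bulbs are good.
P = 7/16 × 6/15 = 42/240 = 7/40.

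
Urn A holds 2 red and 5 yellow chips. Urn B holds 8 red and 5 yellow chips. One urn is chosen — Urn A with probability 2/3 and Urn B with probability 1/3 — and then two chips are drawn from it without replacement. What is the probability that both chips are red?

From Urn A: P(both red) = (2/7)(1/6) = 1/21.
From Urn B: P(both red) = (8/13)(7/12) = 14/39.
Total probability = (2/3)(1/21) + (1/3)(14/39) = 124/819.

124/819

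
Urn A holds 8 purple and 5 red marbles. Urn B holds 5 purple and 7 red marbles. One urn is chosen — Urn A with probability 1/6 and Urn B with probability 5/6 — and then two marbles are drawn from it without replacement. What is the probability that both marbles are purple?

479/2574

From Urn A: P(both purple) = (8/13)(7/12) = 14/39.
From Urn B: P(both purple) = (5/12)(4/11) = 5/33.
Total probability = (1/6)(14/39) + (5/6)(5/33) = 479/2574.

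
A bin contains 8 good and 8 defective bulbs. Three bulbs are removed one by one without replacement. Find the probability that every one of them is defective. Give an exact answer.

P = 8/16 × 7/15 × 6/14 = 336/3360 = 1/10.

1/10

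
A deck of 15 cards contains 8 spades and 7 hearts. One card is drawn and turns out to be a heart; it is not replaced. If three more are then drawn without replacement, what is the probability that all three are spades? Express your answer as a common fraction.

2/13

After the first draw, 8 of the remaining 14 cards are spades.
P = 8/14 × 7/13 × 6/12 = 336/2184 = 2/13.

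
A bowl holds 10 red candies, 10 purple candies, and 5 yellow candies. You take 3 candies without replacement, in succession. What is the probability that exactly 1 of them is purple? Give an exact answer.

One ordering (purple drawn first) has probability 10/25 × 15/24 × 14/23 = 2100/13800 = 7/46.
There are C(3,1) = 3 such orderings, each equally likely, so P = 3 × 7/46 = 21/46.

21/46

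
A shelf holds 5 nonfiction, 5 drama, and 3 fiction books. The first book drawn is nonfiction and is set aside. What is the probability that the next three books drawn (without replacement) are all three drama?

1/22

After the first draw, 5 of the remaining 12 books are drama.
P = 5/12 × 4/11 × 3/10 = 60/1320 = 1/22.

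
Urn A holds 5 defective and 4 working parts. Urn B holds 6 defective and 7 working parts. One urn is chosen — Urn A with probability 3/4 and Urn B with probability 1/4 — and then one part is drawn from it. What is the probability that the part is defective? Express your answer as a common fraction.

83/156

From Urn A: P(defective) = 5/9.
From Urn B: P(defective) = 6/13.
Total probability = (3/4)(5/9) + (1/4)(6/13) = 83/156.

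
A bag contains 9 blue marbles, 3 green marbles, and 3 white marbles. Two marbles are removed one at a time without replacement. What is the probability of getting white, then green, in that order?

Multiply the probability of each draw given the previous ones:
P = 3/15 × 3/14 = 9/210 = 3/70.

3/70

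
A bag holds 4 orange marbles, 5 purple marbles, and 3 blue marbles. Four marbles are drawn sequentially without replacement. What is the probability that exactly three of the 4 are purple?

One ordering (purple drawn first) has probability 5/12 × 4/11 × 3/10 × 7/9 = 420/11880 = 7/198.
There are C(4,3) = 4 such orderings, each equally likely, so P = 4 × 7/198 = 14/99.

14/99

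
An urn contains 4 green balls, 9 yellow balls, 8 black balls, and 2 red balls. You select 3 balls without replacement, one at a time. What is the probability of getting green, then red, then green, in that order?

Multiply the probability of each draw given the previous ones:
P = 4/23 × 2/22 × 3/21 = 24/10626 = 4/1771.

4/1771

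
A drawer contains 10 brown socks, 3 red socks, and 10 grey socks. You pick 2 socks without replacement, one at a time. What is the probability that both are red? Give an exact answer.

P(every draw is red) = 3/23 × 2/22 = 6/506 = 3/253.

3/253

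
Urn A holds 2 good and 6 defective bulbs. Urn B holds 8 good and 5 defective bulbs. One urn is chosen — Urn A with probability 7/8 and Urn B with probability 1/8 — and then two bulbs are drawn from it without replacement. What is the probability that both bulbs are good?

From Urn A: P(both good) = (2/8)(1/7) = 1/28.
From Urn B: P(both good) = (8/13)(7/12) = 14/39.
Total probability = (7/8)(1/28) + (1/8)(14/39) = 95/1248.

95/1248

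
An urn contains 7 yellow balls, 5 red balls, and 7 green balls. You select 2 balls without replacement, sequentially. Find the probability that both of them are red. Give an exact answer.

P = 5/19 × 4/18 = 20/342 = 10/171.

10/171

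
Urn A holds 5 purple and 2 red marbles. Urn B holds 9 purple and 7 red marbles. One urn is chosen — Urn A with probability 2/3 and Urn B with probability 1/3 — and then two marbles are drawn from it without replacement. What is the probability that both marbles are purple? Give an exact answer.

263/630

From Urn A: P(both purple) = (5/7)(4/6) = 10/21.
From Urn B: P(both purple) = (9/16)(8/15) = 3/10.
Total probability = (2/3)(10/21) + (1/3)(3/10) = 263/630.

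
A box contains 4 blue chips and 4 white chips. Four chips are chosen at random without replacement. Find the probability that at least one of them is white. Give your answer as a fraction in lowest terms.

69/70

P(no white) = 4/8 × 3/7 × 2/6 × 1/5 = 24/1680 = 1/70.
P(at least one) = 1 − 1/70 = 69/70.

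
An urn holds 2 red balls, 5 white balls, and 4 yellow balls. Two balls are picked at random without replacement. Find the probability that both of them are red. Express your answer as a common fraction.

1/55

P(every draw is red) = 2/11 × 1/10 = 2/110 = 1/55.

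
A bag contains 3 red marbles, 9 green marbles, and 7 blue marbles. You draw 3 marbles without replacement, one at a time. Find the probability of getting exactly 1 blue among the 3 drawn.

154/323

One ordering (blue drawn first) has probability 7/19 × 12/18 × 11/17 = 924/5814 = 154/969.
There are C(3,1) = 3 such orderings, each equally likely, so P = 3 × 154/969 = 154/323.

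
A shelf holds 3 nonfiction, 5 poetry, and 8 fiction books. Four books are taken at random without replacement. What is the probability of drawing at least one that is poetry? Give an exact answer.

149/182

P(no poetry) = 11/16 × 10/15 × 9/14 × 8/13 = 7920/43680 = 33/182.
P(at least one) = 1 − 33/182 = 149/182.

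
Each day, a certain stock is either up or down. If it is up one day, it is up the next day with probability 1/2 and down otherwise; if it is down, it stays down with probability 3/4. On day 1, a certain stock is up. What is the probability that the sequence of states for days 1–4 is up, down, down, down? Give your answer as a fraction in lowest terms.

9/32

Day 1 is given. For each transition, use the conditional probability from the current state:
P(down | up) = 1/2; P(down | down) = 3/4; P(down | down) = 3/4.
P = 1/2 × 3/4 × 3/4 = 9/32.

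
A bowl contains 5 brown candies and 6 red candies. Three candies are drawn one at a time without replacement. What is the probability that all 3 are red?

P = 6/11 × 5/10 × 4/9 = 120/990 = 4/33.

4/33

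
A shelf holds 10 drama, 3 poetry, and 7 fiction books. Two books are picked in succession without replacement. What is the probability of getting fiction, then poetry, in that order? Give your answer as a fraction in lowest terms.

Multiply the probability of each draw given the previous ones:
P = 7/20 × 3/19 = 21/380.

21/380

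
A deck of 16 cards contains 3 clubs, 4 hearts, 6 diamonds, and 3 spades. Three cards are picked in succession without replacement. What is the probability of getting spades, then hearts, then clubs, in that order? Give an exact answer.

3/280

Multiply the probability of each draw given the previous ones:
P = 3/16 × 4/15 × 3/14 = 36/3360 = 3/280.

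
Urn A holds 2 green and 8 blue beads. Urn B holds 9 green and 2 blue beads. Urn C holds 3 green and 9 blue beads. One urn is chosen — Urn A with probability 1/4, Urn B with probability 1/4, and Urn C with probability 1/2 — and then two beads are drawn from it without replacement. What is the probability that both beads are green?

From Urn A: P(both green) = (2/10)(1/9) = 1/45.
From Urn B: P(both green) = (9/11)(8/10) = 36/55.
From Urn C: P(both green) = (3/12)(2/11) = 1/22.
Total probability = (1/4)(1/45) + (1/4)(36/55) + (1/2)(1/22) = 19/99.

19/99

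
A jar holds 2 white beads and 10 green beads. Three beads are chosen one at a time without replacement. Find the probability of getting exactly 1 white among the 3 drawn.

9/22

One ordering (white drawn first) has probability 2/12 × 10/11 × 9/10 = 180/1320 = 3/22.
There are C(3,1) = 3 such orderings, each equally likely, so P = 3 × 3/22 = 9/22.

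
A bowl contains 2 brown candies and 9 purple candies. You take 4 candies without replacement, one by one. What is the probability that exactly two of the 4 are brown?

One ordering (brown drawn first) has probability 2/11 × 1/10 × 9/9 × 8/8 = 144/7920 = 1/55.
There are C(4,2) = 6 such orderings, each equally likely, so P = 6 × 1/55 = 6/55.

6/55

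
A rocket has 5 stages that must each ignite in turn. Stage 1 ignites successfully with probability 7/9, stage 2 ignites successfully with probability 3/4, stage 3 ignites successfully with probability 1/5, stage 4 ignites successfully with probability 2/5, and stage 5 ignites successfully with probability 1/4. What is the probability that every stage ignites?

Multiplying along the chain,
P = 7/9 × 3/4 × 1/5 × 2/5 × 1/4 = 42/3600 = 7/600.

7/600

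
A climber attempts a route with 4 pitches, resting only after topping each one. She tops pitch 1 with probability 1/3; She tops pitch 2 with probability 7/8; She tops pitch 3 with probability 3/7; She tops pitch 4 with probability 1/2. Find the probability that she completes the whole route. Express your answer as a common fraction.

1/16

Multiplying along the chain,
P = 1/3 × 7/8 × 3/7 × 1/2 = 21/336 = 1/16.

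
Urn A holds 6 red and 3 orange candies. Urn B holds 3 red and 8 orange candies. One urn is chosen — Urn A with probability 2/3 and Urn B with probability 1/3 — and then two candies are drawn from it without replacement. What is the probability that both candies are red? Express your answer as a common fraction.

293/990

From Urn A: P(both red) = (6/9)(5/8) = 5/12.
From Urn B: P(both red) = (3/11)(2/10) = 3/55.
Total probability = (2/3)(5/12) + (1/3)(3/55) = 293/990.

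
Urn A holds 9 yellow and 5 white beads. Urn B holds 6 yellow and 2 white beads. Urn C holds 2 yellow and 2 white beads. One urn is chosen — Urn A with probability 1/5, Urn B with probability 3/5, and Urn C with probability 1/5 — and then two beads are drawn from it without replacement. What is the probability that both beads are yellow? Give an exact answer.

From Urn A: P(both yellow) = (9/14)(8/13) = 36/91.
From Urn B: P(both yellow) = (6/8)(5/7) = 15/28.
From Urn C: P(both yellow) = (2/4)(1/3) = 1/6.
Total probability = (1/5)(36/91) + (3/5)(15/28) + (1/5)(1/6) = 2369/5460.

2369/5460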